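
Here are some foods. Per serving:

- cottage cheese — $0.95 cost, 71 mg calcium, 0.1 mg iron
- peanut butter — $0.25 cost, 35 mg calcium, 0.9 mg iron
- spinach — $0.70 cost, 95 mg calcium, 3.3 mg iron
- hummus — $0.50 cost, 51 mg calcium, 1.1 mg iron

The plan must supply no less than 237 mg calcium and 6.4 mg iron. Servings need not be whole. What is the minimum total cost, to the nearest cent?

$1.70

Minimising a linear cost over {calcium ≥ 237, iron ≥ 6.4, servings ≥ 0} — the optimum is at a vertex, using one or two foods.
cottage cheese only: max(237/71, 6.4/0.1) = 64 servings → $60.80.
peanut butter only: max(237/35, 6.4/0.9) = 7.111 servings → $1.78.
spinach only: max(237/95, 6.4/3.3) = 2.495 servings → $1.75.
hummus only: max(237/51, 6.4/1.1) = 5.818 servings → $2.91.
cottage cheese + peanut butter: the both-tight solution has a negative serving — not a feasible corner.
cottage cheese + spinach with both tight: 0.7745 servings and 1.916 servings → $2.08.
cottage cheese + hummus: intersection lies outside the first quadrant.
peanut butter + spinach with both tight: 5.803 servings and 0.3567 servings → $1.70.
peanut butter + hummus: the both-tight solution has a negative serving — not a feasible corner.
spinach + hummus with both tight: 1.03 servings and 2.729 servings → $2.09.
The minimum over all feasible corners is $1.70.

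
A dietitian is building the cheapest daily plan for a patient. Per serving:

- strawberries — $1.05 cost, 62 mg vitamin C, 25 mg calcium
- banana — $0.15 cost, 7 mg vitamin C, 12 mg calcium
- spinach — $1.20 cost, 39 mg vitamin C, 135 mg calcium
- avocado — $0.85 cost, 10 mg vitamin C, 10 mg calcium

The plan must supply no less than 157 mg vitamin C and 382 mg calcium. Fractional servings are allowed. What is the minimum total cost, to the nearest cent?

Two binding constraints pin down two serving amounts, so the optimal mix uses at most two foods. The candidates are each food alone (scaled to the tighter of vitamin C/calcium) and each pair with both constraints tight.
strawberries only: max(157/62, 382/25) = 15.28 servings → $16.04.
banana only: max(157/7, 382/12) = 31.83 servings → $4.78.
spinach only: max(157/39, 382/135) = 4.026 servings → $4.83.
avocado only: max(157/10, 382/10) = 38.2 servings → $32.47.
strawberries + banana with both targets exact would need a negative amount; discard.
strawberries + spinach with both tight: 0.8515 servings and 2.672 servings → $4.10.
strawberries + avocado with both targets exact would need a negative amount; discard.
banana + spinach with both tight: 13.2 servings and 1.656 servings → $3.97.
banana + avocado: the both-tight solution has a negative serving — not a feasible corner.
spinach + avocado with both tight: 2.344 servings and 6.559 servings → $8.39.
The minimum over all feasible corners is $3.97.

$3.97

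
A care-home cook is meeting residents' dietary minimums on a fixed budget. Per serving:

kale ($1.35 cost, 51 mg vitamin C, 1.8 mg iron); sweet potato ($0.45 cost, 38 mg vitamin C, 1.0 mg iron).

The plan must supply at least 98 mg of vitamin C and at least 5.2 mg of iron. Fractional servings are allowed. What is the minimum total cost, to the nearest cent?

$2.34

Two binding constraints pin down two serving amounts, so the optimal mix uses at most two foods. The candidates are each food alone (scaled to the tighter of vitamin C/iron) and each pair with both constraints tight.
kale only: max(98/51, 5.2/1.8) = 2.889 servings → $3.90.
sweet potato only: max(98/38, 5.2/1.0) = 5.2 servings → $2.34.
kale + sweet potato with both targets exact would need a negative amount; discard.
The minimum over all feasible corners is $2.34.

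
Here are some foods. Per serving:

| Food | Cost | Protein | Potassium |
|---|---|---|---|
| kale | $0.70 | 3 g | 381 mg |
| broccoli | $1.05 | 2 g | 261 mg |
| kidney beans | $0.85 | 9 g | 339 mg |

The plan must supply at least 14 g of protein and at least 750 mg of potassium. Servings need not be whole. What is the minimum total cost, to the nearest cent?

$1.67

kale only: max(14/3, 750/381) = 4.667 servings → $3.27.
broccoli only: max(14/2, 750/261) = 7 servings → $7.35.
kidney beans only: max(14/9, 750/339) = 2.212 servings → $1.88.
kale + broccoli with both targets exact would need a negative amount; discard.
kale + kidney beans with both tight: 0.8308 servings and 1.279 servings → $1.67.
broccoli + kidney beans with both tight: 1.199 servings and 1.289 servings → $2.35.
The minimum over all feasible corners is $1.67.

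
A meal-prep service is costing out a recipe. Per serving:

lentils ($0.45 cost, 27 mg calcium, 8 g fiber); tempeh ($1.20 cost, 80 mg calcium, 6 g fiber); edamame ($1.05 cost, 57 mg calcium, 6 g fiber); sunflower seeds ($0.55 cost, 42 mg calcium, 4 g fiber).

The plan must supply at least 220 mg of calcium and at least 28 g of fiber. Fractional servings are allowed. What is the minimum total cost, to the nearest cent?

$3.01

Check every corner: each single food scaled to meet both minima, and each pair solved so both constraints bind.
lentils only: max(220/27, 28/8) = 8.148 servings → $3.67.
tempeh only: max(220/80, 28/6) = 4.667 servings → $5.60.
edamame only: max(220/57, 28/6) = 4.667 servings → $4.90.
sunflower seeds only: max(220/42, 28/4) = 7 servings → $3.85.
lentils + tempeh with both tight: 1.925 servings and 2.1 servings → $3.39.
lentils + edamame with both tight: 0.9388 servings and 3.415 servings → $4.01.
lentils + sunflower seeds with both tight: 1.298 servings and 4.404 servings → $3.01.
tempeh + edamame: the both-tight solution has a negative serving — not a feasible corner.
tempeh + sunflower seeds: intersection lies outside the first quadrant.
edamame + sunflower seeds: intersection lies outside the first quadrant.
The minimum over all feasible corners is $3.01.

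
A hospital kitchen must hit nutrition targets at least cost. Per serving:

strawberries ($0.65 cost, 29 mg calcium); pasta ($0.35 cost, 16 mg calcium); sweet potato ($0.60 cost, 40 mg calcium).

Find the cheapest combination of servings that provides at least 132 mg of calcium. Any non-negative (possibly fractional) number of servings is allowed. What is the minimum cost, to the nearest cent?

Cost per mg of calcium: sweet potato $0.0150, pasta $0.0219, strawberries $0.0224.
With no serving limits, use only sweet potato: 132 mg / 40 mg = 3.3 servings × $0.60 = $1.98.

$1.98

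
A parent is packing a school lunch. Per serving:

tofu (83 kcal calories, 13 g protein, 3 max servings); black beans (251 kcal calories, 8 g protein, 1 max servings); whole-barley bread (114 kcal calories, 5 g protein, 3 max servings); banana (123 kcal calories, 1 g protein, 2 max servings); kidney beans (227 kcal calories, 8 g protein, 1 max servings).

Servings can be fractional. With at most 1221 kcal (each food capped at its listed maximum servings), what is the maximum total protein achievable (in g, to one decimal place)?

Protein per kcal: tofu 0.1566, whole-barley bread 0.04386, kidney beans 0.03524, black beans 0.03187, banana 0.00813.
Take 3 servings of tofu: uses 249 kcal, +39.0 g protein (running total 39.0 g).
Take 3 servings of whole-barley bread: uses 342 kcal, +15.0 g protein (running total 54.0 g).
Take 1 serving of kidney beans: uses 227 kcal, +8.0 g protein (running total 62.0 g).
Take 1 serving of black beans: uses 251 kcal, +8.0 g protein (running total 70.0 g).
Take 1.236 servings of banana: uses 152 kcal, +1.2 g protein (running total 71.2 g).
Filling greedily by protein-per-kcal is optimal for one linear limit, giving 71.2 g.

71.2 g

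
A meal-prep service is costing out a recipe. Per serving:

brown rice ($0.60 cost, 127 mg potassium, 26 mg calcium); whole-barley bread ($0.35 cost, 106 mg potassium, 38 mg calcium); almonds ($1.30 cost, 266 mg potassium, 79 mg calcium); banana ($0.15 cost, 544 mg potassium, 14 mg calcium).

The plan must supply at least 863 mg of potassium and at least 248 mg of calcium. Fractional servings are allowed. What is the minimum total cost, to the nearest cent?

$2.29

Check every corner: each single food scaled to meet both minima, and each pair solved so both constraints bind.
brown rice only: max(863/127, 248/26) = 9.538 servings → $5.72.
whole-barley bread only: max(863/106, 248/38) = 8.142 servings → $2.85.
almonds only: max(863/266, 248/79) = 3.244 servings → $4.22.
banana only: max(863/544, 248/14) = 17.71 servings → $2.66.
brown rice + whole-barley bread with both tight: 3.143 servings and 4.376 servings → $3.42.
brown rice + almonds with both tight: 0.7087 servings and 2.906 servings → $4.20.
brown rice + banana with both targets exact would need a negative amount; discard.
whole-barley bread + almonds: intersection lies outside the first quadrant.
whole-barley bread + banana with both tight: 6.401 servings and 0.3391 servings → $2.29.
almonds + banana with both tight: 3.129 servings and 0.05628 servings → $4.08.
So the least-cost plan costs $2.29.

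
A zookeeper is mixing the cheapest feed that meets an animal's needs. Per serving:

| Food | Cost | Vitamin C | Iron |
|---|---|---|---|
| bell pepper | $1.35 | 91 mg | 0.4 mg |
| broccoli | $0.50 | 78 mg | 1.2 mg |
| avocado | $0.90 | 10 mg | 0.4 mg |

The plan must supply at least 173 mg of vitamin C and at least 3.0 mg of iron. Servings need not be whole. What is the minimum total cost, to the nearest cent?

$1.25

bell pepper only: max(173/91, 3.0/0.4) = 7.5 servings → $10.12.
broccoli only: max(173/78, 3.0/1.2) = 2.5 servings → $1.25.
avocado only: max(173/10, 3.0/0.4) = 17.3 servings → $15.57.
bell pepper + broccoli: intersection lies outside the first quadrant.
bell pepper + avocado with both tight: 1.21 servings and 6.29 servings → $7.29.
broccoli + avocado with both tight: 2.042 servings and 1.375 servings → $2.26.
Cheapest feasible corner: $1.25.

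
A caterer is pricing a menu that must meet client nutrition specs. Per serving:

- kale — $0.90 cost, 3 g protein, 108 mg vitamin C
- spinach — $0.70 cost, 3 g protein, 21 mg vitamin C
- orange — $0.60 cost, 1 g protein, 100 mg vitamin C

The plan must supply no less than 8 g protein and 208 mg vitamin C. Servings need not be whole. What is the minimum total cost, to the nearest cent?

A basic optimal solution has at most two foods positive. Try each food alone and each pair with both targets met exactly.
kale only: max(8/3, 208/108) = 2.667 servings → $2.40.
spinach only: max(8/3, 208/21) = 9.905 servings → $6.93.
orange only: max(8/1, 208/100) = 8 servings → $4.80.
kale + spinach with both tight: 1.747 servings and 0.9195 servings → $2.22.
kale + orange: the both-tight solution has a negative serving — not a feasible corner.
spinach + orange with both tight: 2.122 servings and 1.634 servings → $2.47.
Cheapest feasible corner: $2.22.

$2.22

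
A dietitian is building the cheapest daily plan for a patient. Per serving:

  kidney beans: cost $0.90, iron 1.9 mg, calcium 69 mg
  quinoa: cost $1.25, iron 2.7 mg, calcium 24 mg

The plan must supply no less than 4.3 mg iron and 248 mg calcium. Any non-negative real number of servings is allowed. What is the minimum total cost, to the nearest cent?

$3.23

A basic optimal solution has at most two foods positive. Try each food alone and each pair with both targets met exactly.
kidney beans only: max(4.3/1.9, 248/69) = 3.594 servings → $3.23.
quinoa only: max(4.3/2.7, 248/24) = 10.33 servings → $12.92.
kidney beans + quinoa with both targets exact would need a negative amount; discard.
The minimum over all feasible corners is $3.23.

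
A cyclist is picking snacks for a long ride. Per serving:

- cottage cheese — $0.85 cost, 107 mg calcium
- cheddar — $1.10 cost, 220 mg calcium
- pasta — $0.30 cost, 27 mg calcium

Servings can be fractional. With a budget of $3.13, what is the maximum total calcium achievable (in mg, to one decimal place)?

Calcium per dollar: cheddar 200, cottage cheese 125.9, pasta 90.
With no serving limits, spend the whole cost allowance on cheddar: $3.13 / $1.10 × 220 mg = 626.0 mg.

626.0 mg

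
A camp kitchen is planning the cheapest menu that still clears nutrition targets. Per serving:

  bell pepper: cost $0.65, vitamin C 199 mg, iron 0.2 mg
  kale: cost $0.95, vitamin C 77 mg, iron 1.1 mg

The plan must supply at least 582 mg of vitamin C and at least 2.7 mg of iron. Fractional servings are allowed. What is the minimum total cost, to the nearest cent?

With two linear requirements the optimum uses one or two foods; enumerate the corners.
bell pepper only: max(582/199, 2.7/0.2) = 13.5 servings → $8.78.
kale only: max(582/77, 2.7/1.1) = 7.558 servings → $7.18.
bell pepper + kale with both tight: 2.124 servings and 2.068 servings → $3.35.
Cheapest feasible corner: $3.35.

$3.35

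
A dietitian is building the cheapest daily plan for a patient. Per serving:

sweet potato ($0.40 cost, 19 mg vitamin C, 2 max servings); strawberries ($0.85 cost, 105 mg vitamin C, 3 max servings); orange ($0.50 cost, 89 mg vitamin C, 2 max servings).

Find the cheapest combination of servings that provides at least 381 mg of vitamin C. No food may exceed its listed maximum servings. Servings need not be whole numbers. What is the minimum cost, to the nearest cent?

$2.64

Cost per mg of vitamin C: orange $0.0056, strawberries $0.0081, sweet potato $0.0211.
Take 2 servings of orange: +178.0 mg vitamin C for $1.00 (total $1.00, still need 203.0 mg).
Take 1.933 servings of strawberries: +203.0 mg vitamin C for $1.64 (total $2.64, still need 0.0 mg).
Greedy by cheapest-per-mg is optimal for a single linear constraint, so the minimum cost is $2.64.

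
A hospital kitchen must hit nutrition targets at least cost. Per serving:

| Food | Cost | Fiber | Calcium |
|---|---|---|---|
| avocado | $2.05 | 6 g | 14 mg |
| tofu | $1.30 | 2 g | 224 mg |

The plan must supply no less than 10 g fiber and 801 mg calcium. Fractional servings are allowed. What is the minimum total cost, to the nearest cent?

$5.60

avocado only: max(10/6, 801/14) = 57.21 servings → $117.29.
tofu only: max(10/2, 801/224) = 5 servings → $6.50.
avocado + tofu with both tight: 0.4848 servings and 3.546 servings → $5.60.
The minimum over all feasible corners is $5.60.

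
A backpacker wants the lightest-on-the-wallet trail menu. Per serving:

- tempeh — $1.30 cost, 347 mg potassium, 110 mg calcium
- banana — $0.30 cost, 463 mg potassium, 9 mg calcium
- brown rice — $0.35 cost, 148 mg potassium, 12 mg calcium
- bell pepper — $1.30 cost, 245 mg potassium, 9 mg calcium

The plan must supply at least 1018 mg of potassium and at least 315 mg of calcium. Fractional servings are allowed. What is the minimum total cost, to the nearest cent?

$3.73

With two linear requirements the optimum uses one or two foods; enumerate the corners.
tempeh only: max(1018/347, 315/110) = 2.934 servings → $3.81.
banana only: max(1018/463, 315/9) = 35 servings → $10.50.
brown rice only: max(1018/148, 315/12) = 26.25 servings → $9.19.
bell pepper only: max(1018/245, 315/9) = 35 servings → $45.50.
tempeh + banana with both tight: 2.859 servings and 0.05595 servings → $3.73.
tempeh + brown rice with both tight: 2.84 servings and 0.2208 servings → $3.77.
tempeh + bell pepper with both tight: 2.854 servings and 0.1123 servings → $3.86.
banana + brown rice: intersection lies outside the first quadrant.
banana + bell pepper: intersection lies outside the first quadrant.
brown rice + bell pepper: the both-tight solution has a negative serving — not a feasible corner.
So the least-cost plan costs $3.73.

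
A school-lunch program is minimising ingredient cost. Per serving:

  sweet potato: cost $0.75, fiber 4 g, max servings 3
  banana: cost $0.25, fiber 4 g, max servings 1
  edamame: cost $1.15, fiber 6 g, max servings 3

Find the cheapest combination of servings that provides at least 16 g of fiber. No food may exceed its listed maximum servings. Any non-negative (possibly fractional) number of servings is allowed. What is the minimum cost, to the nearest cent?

$2.50

Cost per g of fiber: banana $0.0625, sweet potato $0.1875, edamame $0.1917.
Take 1 serving of banana: +4.0 g fiber for $0.25 (total $0.25, still need 12.0 g).
Take 3 servings of sweet potato: +12.0 g fiber for $2.25 (total $2.50, still need 0.0 g).
Greedy by cheapest-per-g is optimal for a single linear constraint, so the minimum cost is $2.50.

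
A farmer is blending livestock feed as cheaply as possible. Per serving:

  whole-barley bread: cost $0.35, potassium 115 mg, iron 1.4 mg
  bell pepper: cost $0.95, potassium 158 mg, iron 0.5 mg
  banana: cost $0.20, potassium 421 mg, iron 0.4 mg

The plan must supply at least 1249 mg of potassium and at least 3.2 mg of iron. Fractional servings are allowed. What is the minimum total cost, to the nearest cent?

Compare the cost at each extreme point of the feasible region.
whole-barley bread only: max(1249/115, 3.2/1.4) = 10.86 servings → $3.80.
bell pepper only: max(1249/158, 3.2/0.5) = 7.905 servings → $7.51.
banana only: max(1249/421, 3.2/0.4) = 8 servings → $1.60.
whole-barley bread + bell pepper with both targets exact would need a negative amount; discard.
whole-barley bread + banana with both tight: 1.56 servings and 2.541 servings → $1.05.
bell pepper + banana with both tight: 5.754 servings and 0.8072 servings → $5.63.
The minimum over all feasible corners is $1.05.

$1.05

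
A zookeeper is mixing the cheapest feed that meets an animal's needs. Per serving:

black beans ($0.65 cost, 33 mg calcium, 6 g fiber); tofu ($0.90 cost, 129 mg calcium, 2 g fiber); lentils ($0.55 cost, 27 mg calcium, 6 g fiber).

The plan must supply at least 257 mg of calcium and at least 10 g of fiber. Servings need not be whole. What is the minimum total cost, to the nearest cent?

$2.18

This is a tiny linear program; its minimum lies at a vertex of the feasible set. List the vertices and price them.
black beans only: max(257/33, 10/6) = 7.788 servings → $5.06.
tofu only: max(257/129, 10/2) = 5 servings → $4.50.
lentils only: max(257/27, 10/6) = 9.519 servings → $5.24.
black beans + tofu with both tight: 1.096 servings and 1.712 servings → $2.25.
black beans + lentils: the both-tight solution has a negative serving — not a feasible corner.
tofu + lentils with both tight: 1.767 servings and 1.078 servings → $2.18.
Cheapest feasible corner: $2.18.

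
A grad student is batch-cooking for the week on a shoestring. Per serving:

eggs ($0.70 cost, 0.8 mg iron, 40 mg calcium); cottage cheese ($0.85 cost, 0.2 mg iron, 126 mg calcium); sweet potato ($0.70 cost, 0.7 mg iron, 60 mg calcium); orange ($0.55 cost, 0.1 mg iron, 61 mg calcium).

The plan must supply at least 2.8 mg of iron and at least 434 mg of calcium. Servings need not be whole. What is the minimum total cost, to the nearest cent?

Check every corner: each single food scaled to meet both minima, and each pair solved so both constraints bind.
eggs only: max(2.8/0.8, 434/40) = 10.85 servings → $7.59.
cottage cheese only: max(2.8/0.2, 434/126) = 14 servings → $11.90.
sweet potato only: max(2.8/0.7, 434/60) = 7.233 servings → $5.06.
orange only: max(2.8/0.1, 434/61) = 28 servings → $15.40.
eggs + cottage cheese with both tight: 2.866 servings and 2.534 servings → $4.16.
eggs + sweet potato with both targets exact would need a negative amount; discard.
eggs + orange with both tight: 2.844 servings and 5.25 servings → $4.88.
cottage cheese + sweet potato with both tight: 1.782 servings and 3.491 servings → $3.96.
cottage cheese + orange: intersection lies outside the first quadrant.
sweet potato + orange with both tight: 3.471 servings and 3.7 servings → $4.47.
So the least-cost plan costs $3.96.

$3.96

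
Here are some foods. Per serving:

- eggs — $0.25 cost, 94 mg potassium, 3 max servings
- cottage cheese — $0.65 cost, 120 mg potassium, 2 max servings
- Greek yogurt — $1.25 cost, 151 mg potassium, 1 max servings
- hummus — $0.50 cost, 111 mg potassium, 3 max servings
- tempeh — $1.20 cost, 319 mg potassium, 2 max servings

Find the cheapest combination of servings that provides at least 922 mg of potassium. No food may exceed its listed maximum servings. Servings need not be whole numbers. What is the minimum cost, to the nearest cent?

Cost per mg of potassium: eggs $0.0027, tempeh $0.0038, hummus $0.0045, cottage cheese $0.0054, Greek yogurt $0.0083.
Take 3 servings of eggs: +282.0 mg potassium for $0.75 (total $0.75, still need 640.0 mg).
Take 2 servings of tempeh: +638.0 mg potassium for $2.40 (total $3.15, still need 2.0 mg).
Take 0.01802 servings of hummus: +2.0 mg potassium for $0.01 (total $3.16, still need 0.0 mg).
Filling from the cheapest source first is optimal under one linear minimum: $3.16.

$3.16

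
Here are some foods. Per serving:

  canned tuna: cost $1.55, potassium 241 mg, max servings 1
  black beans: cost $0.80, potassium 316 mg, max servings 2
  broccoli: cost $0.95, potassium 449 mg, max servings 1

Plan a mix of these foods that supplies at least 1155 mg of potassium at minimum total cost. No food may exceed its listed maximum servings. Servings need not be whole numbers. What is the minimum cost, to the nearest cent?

Cost per mg of potassium: broccoli $0.0021, black beans $0.0025, canned tuna $0.0064.
Take 1 serving of broccoli: +449.0 mg potassium for $0.95 (total $0.95, still need 706.0 mg).
Take 2 servings of black beans: +632.0 mg potassium for $1.60 (total $2.55, still need 74.0 mg).
Take 0.3071 servings of canned tuna: +74.0 mg potassium for $0.48 (total $3.03, still need 0.0 mg).
Filling from the cheapest source first is optimal under one linear minimum: $3.03.

$3.03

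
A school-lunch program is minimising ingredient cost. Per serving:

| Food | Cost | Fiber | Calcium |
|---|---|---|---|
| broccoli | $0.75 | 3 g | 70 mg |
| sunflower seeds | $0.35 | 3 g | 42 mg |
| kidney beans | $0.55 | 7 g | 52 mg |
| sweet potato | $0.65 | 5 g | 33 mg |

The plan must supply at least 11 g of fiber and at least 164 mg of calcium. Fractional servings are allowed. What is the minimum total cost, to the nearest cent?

For a min-cost LP with two ≥-constraints, a basic feasible solution has at most two positive variables.
broccoli only: max(11/3, 164/70) = 3.667 servings → $2.75.
sunflower seeds only: max(11/3, 164/42) = 3.905 servings → $1.37.
kidney beans only: max(11/7, 164/52) = 3.154 servings → $1.73.
sweet potato only: max(11/5, 164/33) = 4.97 servings → $3.23.
broccoli + sunflower seeds with both tight: 0.3571 servings and 3.31 servings → $1.43.
broccoli + kidney beans with both tight: 1.725 servings and 0.8323 servings → $1.75.
broccoli + sweet potato with both tight: 1.821 servings and 1.108 servings → $2.09.
sunflower seeds + kidney beans with both targets exact would need a negative amount; discard.
sunflower seeds + sweet potato: intersection lies outside the first quadrant.
kidney beans + sweet potato: intersection lies outside the first quadrant.
So the least-cost plan costs $1.37.

$1.37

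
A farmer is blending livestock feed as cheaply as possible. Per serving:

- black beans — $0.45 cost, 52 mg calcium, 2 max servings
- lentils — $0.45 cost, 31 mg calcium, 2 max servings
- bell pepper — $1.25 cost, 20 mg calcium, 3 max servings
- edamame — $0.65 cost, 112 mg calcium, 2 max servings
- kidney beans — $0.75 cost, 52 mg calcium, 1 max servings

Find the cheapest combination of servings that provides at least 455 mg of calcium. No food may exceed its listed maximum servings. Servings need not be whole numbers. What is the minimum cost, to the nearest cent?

Cost per mg of calcium: edamame $0.0058, black beans $0.0087, kidney beans $0.0144, lentils $0.0145, bell pepper $0.0625.
Take 2 servings of edamame: +224.0 mg calcium for $1.30 (total $1.30, still need 231.0 mg).
Take 2 servings of black beans: +104.0 mg calcium for $0.90 (total $2.20, still need 127.0 mg).
Take 1 serving of kidney beans: +52.0 mg calcium for $0.75 (total $2.95, still need 75.0 mg).
Take 2 servings of lentils: +62.0 mg calcium for $0.90 (total $3.85, still need 13.0 mg).
Take 0.65 servings of bell pepper: +13.0 mg calcium for $0.81 (total $4.66, still need 0.0 mg).
Filling from the cheapest source first is optimal under one linear minimum: $4.66.

$4.66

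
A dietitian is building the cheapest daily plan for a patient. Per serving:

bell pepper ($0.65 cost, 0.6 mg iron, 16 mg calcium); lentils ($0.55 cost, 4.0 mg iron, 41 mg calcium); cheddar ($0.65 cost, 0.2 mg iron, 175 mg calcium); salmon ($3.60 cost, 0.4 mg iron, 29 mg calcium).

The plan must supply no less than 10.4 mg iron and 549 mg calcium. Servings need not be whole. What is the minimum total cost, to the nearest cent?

Minimising a linear cost over {iron ≥ 10.4, calcium ≥ 549, servings ≥ 0} — the optimum is at a vertex, using one or two foods.
bell pepper only: max(10.4/0.6, 549/16) = 34.31 servings → $22.30.
lentils only: max(10.4/4.0, 549/41) = 13.39 servings → $7.36.
cheddar only: max(10.4/0.2, 549/175) = 52 servings → $33.80.
salmon only: max(10.4/0.4, 549/29) = 26 servings → $93.60.
bell pepper + lentils: intersection lies outside the first quadrant.
bell pepper + cheddar with both tight: 16.8 servings and 1.601 servings → $11.96.
bell pepper + salmon with both tight: 7.455 servings and 14.82 servings → $58.19.
lentils + cheddar with both tight: 2.472 servings and 2.558 servings → $3.02.
lentils + salmon with both tight: 0.8233 servings and 17.77 servings → $64.41.
cheddar + salmon: the both-tight solution has a negative serving — not a feasible corner.
So the least-cost plan costs $3.02.

$3.02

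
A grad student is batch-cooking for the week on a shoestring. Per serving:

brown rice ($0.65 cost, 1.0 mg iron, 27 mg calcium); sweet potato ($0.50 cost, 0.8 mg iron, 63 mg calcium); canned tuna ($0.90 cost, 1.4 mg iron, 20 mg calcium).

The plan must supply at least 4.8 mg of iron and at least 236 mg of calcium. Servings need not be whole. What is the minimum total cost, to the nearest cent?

Two binding constraints pin down two serving amounts, so the optimal mix uses at most two foods. The candidates are each food alone (scaled to the tighter of iron/calcium) and each pair with both constraints tight.
brown rice only: max(4.8/1.0, 236/27) = 8.741 servings → $5.68.
sweet potato only: max(4.8/0.8, 236/63) = 6 servings → $3.00.
canned tuna only: max(4.8/1.4, 236/20) = 11.8 servings → $10.62.
brown rice + sweet potato with both tight: 2.744 servings and 2.57 servings → $3.07.
brown rice + canned tuna with both targets exact would need a negative amount; discard.
sweet potato + canned tuna with both tight: 3.247 servings and 1.573 servings → $3.04.
The minimum over all feasible corners is $3.00.

$3.00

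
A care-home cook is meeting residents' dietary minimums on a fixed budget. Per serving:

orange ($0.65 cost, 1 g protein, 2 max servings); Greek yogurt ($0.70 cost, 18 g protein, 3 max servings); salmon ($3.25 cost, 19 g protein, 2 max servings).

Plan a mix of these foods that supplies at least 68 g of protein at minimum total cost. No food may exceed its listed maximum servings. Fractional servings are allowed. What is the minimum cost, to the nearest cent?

Cost per g of protein: Greek yogurt $0.0389, salmon $0.1711, orange $0.6500.
Take 3 servings of Greek yogurt: +54.0 g protein for $2.10 (total $2.10, still need 14.0 g).
Take 0.7368 servings of salmon: +14.0 g protein for $2.39 (total $4.49, still need 0.0 g).
Filling from the cheapest source first is optimal under one linear minimum: $4.49.

$4.49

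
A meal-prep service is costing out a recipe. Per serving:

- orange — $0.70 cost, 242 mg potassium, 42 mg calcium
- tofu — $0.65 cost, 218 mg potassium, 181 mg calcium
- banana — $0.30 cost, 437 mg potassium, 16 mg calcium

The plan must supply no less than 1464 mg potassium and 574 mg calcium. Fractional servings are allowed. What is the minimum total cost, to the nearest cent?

$2.51

This is a tiny linear program; its minimum lies at a vertex of the feasible set. List the vertices and price them.
orange only: max(1464/242, 574/42) = 13.67 servings → $9.57.
tofu only: max(1464/218, 574/181) = 6.716 servings → $4.37.
banana only: max(1464/437, 574/16) = 35.88 servings → $10.76.
orange + tofu with both tight: 4.037 servings and 2.235 servings → $4.28.
orange + banana: intersection lies outside the first quadrant.
tofu + banana with both tight: 3.008 servings and 1.85 servings → $2.51.
Cheapest feasible corner: $2.51.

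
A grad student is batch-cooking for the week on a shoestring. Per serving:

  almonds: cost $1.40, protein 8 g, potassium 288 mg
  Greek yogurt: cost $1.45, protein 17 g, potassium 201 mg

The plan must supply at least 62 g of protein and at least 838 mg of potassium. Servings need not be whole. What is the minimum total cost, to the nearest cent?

For a min-cost LP with two ≥-constraints, a basic feasible solution has at most two positive variables.
almonds only: max(62/8, 838/288) = 7.75 servings → $10.85.
Greek yogurt only: max(62/17, 838/201) = 4.169 servings → $6.05.
almonds + Greek yogurt with both tight: 0.5426 servings and 3.392 servings → $5.68.
So the least-cost plan costs $5.68.

$5.68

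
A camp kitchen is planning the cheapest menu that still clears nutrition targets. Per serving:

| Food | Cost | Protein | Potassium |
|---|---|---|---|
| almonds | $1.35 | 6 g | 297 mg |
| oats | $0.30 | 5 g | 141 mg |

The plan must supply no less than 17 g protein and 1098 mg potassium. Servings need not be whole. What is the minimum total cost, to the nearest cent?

An LP optimum is at a vertex; with two nutrient constraints at most two foods are used. Check each candidate.
almonds only: max(17/6, 1098/297) = 3.697 servings → $4.99.
oats only: max(17/5, 1098/141) = 7.787 servings → $2.34.
almonds + oats: intersection lies outside the first quadrant.
The minimum over all feasible corners is $2.34.

$2.34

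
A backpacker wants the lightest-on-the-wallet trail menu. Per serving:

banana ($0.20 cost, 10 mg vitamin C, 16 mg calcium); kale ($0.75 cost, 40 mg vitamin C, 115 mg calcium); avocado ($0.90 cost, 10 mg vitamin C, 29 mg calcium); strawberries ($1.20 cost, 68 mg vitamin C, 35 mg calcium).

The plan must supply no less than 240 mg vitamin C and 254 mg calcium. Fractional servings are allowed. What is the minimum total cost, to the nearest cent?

$4.30

Minimising a linear cost over {vitamin C ≥ 240, calcium ≥ 254, servings ≥ 0} — the optimum is at a vertex, using one or two foods.
banana only: max(240/10, 254/16) = 24 servings → $4.80.
kale only: max(240/40, 254/115) = 6 servings → $4.50.
avocado only: max(240/10, 254/29) = 24 servings → $21.60.
strawberries only: max(240/68, 254/35) = 7.257 servings → $8.71.
banana + kale with both targets exact would need a negative amount; discard.
banana + avocado: intersection lies outside the first quadrant.
banana + strawberries with both tight: 12.02 servings and 1.762 servings → $4.52.
kale + avocado: intersection lies outside the first quadrant.
kale + strawberries with both tight: 1.382 servings and 2.717 servings → $4.30.
avocado + strawberries with both tight: 5.47 servings and 2.725 servings → $8.19.
Cheapest feasible corner: $4.30.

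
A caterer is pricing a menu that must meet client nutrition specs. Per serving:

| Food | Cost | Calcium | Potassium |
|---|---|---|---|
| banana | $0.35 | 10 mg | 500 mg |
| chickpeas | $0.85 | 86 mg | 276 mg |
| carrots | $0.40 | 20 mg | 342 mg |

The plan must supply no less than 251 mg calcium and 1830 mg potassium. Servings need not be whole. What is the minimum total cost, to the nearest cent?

$3.03

This is a tiny linear program; its minimum lies at a vertex of the feasible set. List the vertices and price them.
banana only: max(251/10, 1830/500) = 25.1 servings → $8.79.
chickpeas only: max(251/86, 1830/276) = 6.63 servings → $5.64.
carrots only: max(251/20, 1830/342) = 12.55 servings → $5.02.
banana + chickpeas with both tight: 2.189 servings and 2.664 servings → $3.03.
banana + carrots: the both-tight solution has a negative serving — not a feasible corner.
chickpeas + carrots with both tight: 2.061 servings and 3.688 servings → $3.23.
Cheapest feasible corner: $3.03.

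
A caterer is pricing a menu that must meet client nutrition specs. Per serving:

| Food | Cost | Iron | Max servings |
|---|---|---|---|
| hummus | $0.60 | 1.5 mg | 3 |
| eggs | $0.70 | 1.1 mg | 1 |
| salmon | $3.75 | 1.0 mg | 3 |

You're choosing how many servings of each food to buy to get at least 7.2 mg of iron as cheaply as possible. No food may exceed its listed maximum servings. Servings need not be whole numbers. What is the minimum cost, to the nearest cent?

Cost per mg of iron: hummus $0.4000, eggs $0.6364, salmon $3.7500.
Take 3 servings of hummus: +4.5 mg iron for $1.80 (total $1.80, still need 2.7 mg).
Take 1 serving of eggs: +1.1 mg iron for $0.70 (total $2.50, still need 1.6 mg).
Take 1.6 servings of salmon: +1.6 mg iron for $6.00 (total $8.50, still need 0.0 mg).
Filling from the cheapest source first is optimal under one linear minimum: $8.50.

$8.50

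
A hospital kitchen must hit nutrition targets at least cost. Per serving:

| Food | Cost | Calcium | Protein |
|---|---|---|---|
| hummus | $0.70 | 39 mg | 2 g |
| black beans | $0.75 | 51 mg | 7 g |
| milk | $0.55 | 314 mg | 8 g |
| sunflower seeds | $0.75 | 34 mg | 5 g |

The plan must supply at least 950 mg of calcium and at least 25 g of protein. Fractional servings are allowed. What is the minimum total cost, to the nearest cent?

$1.72

Minimising a linear cost over {calcium ≥ 950, protein ≥ 25, servings ≥ 0} — the optimum is at a vertex, using one or two foods.
hummus only: max(950/39, 25/2) = 24.36 servings → $17.05.
black beans only: max(950/51, 25/7) = 18.63 servings → $13.97.
milk only: max(950/314, 25/8) = 3.125 servings → $1.72.
sunflower seeds only: max(950/34, 25/5) = 27.94 servings → $20.96.
hummus + black beans: the both-tight solution has a negative serving — not a feasible corner.
hummus + milk with both tight: 0.7911 servings and 2.927 servings → $2.16.
hummus + sunflower seeds with both targets exact would need a negative amount; discard.
black beans + milk with both tight: 0.1397 servings and 3.003 servings → $1.76.
black beans + sunflower seeds: intersection lies outside the first quadrant.
milk + sunflower seeds with both tight: 3.005 servings and 0.1926 servings → $1.80.
So the least-cost plan costs $1.72.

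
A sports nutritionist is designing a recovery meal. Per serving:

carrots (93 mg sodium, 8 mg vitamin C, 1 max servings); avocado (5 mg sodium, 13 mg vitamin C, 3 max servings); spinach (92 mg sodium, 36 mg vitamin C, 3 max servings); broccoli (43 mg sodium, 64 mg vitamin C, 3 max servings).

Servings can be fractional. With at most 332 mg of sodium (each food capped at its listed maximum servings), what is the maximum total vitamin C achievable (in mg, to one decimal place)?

304.6 mg

Vitamin C per mg sodium: avocado 2.6, broccoli 1.488, spinach 0.3913, carrots 0.08602.
Take 3 servings of avocado: uses 15 mg sodium, +39.0 mg vitamin C (running total 39.0 mg).
Take 3 servings of broccoli: uses 129 mg sodium, +192.0 mg vitamin C (running total 231.0 mg).
Take 2.043 servings of spinach: uses 188 mg sodium, +73.6 mg vitamin C (running total 304.6 mg).
Filling greedily by vitamin C-per-mg sodium is optimal for one linear limit, giving 304.6 mg.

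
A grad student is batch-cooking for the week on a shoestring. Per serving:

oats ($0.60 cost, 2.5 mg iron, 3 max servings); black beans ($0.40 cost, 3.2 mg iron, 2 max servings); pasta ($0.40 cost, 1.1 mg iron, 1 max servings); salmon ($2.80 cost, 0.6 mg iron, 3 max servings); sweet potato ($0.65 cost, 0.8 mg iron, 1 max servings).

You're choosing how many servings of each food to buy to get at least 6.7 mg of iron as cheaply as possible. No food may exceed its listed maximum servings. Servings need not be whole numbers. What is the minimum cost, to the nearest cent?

$0.87

Cost per mg of iron: black beans $0.1250, oats $0.2400, pasta $0.3636, sweet potato $0.8125, salmon $4.6667.
Take 2 servings of black beans: +6.4 mg iron for $0.80 (total $0.80, still need 0.3 mg).
Take 0.12 servings of oats: +0.3 mg iron for $0.07 (total $0.87, still need 0.0 mg).
Greedy by cheapest-per-mg is optimal for a single linear constraint, so the minimum cost is $0.87.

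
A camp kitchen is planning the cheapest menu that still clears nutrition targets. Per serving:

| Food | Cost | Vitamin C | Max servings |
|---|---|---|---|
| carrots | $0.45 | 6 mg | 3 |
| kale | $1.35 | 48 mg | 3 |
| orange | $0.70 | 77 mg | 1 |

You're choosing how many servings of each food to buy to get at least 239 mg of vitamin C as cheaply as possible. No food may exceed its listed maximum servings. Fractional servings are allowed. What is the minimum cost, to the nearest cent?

Cost per mg of vitamin C: orange $0.0091, kale $0.0281, carrots $0.0750.
Take 1 serving of orange: +77.0 mg vitamin C for $0.70 (total $0.70, still need 162.0 mg).
Take 3 servings of kale: +144.0 mg vitamin C for $4.05 (total $4.75, still need 18.0 mg).
Take 3 servings of carrots: +18.0 mg vitamin C for $1.35 (total $6.10, still need 0.0 mg).
Greedy by cheapest-per-mg is optimal for a single linear constraint, so the minimum cost is $6.10.

$6.10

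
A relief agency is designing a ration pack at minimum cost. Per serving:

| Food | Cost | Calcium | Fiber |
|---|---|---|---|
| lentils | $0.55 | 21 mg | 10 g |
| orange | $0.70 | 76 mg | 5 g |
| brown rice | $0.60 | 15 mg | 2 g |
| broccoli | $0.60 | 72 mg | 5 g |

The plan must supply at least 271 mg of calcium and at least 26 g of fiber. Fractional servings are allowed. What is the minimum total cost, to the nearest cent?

At the optimum either one food covers both requirements or two foods hit both targets exactly; no other combination can be cheaper.
lentils only: max(271/21, 26/10) = 12.9 servings → $7.10.
orange only: max(271/76, 26/5) = 5.2 servings → $3.64.
brown rice only: max(271/15, 26/2) = 18.07 servings → $10.84.
broccoli only: max(271/72, 26/5) = 5.2 servings → $3.12.
lentils + orange with both tight: 0.9481 servings and 3.304 servings → $2.83.
lentils + brown rice: intersection lies outside the first quadrant.
lentils + broccoli with both tight: 0.8407 servings and 3.519 servings → $2.57.
orange + brown rice with both tight: 1.974 servings and 8.065 servings → $6.22.
orange + broccoli: intersection lies outside the first quadrant.
brown rice + broccoli with both tight: 7.493 servings and 2.203 servings → $5.82.
The minimum over all feasible corners is $2.57.

$2.57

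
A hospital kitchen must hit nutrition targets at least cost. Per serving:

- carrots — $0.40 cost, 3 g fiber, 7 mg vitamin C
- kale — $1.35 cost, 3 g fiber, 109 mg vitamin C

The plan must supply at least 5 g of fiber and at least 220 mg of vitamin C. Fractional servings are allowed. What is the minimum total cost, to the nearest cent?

$2.72

Check every corner: each single food scaled to meet both minima, and each pair solved so both constraints bind.
carrots only: max(5/3, 220/7) = 31.43 servings → $12.57.
kale only: max(5/3, 220/109) = 2.018 servings → $2.72.
carrots + kale: the both-tight solution has a negative serving — not a feasible corner.
So the least-cost plan costs $2.72.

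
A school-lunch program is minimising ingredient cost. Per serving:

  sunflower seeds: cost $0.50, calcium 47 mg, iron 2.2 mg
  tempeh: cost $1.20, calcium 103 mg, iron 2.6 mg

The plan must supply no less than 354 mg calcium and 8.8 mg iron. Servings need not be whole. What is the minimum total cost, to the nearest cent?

Two binding constraints pin down two serving amounts, so the optimal mix uses at most two foods. The candidates are each food alone (scaled to the tighter of calcium/iron) and each pair with both constraints tight.
sunflower seeds only: max(354/47, 8.8/2.2) = 7.532 servings → $3.77.
tempeh only: max(354/103, 8.8/2.6) = 3.437 servings → $4.12.
sunflower seeds + tempeh with both targets exact would need a negative amount; discard.
So the least-cost plan costs $3.77.

$3.77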